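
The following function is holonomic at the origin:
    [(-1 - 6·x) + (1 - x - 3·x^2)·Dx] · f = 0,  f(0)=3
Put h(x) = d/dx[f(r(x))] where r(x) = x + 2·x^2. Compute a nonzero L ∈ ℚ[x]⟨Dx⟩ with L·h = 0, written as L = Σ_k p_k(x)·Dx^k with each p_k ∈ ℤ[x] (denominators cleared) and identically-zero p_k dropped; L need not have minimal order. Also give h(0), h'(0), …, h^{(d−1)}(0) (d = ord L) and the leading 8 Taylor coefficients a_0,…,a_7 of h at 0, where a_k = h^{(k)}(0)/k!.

f: a_k = 3, 3, 12, 21, 57, 120, 291, 651, …
L₀ from L_f via x↦r, Dx↦r'^{-1}Dx.
Differentiate: ansatz ord ≤ ord L₀ ⇒ L.
L = (12 + 102·x + 366·x^2 + 1008·x^3 + 2808·x^4 + 4320·x^5 + 2880·x^6) + (-1 - 9·x - 21·x^2 + 50·x^3 + 360·x^4 + 792·x^5 + 1008·x^6 + 576·x^7)·Dx  (order 1).
h: a_k = 3, 36, 207, 924, 4140, 18162, 75369, 308880, …
ICs: h(0) = 3.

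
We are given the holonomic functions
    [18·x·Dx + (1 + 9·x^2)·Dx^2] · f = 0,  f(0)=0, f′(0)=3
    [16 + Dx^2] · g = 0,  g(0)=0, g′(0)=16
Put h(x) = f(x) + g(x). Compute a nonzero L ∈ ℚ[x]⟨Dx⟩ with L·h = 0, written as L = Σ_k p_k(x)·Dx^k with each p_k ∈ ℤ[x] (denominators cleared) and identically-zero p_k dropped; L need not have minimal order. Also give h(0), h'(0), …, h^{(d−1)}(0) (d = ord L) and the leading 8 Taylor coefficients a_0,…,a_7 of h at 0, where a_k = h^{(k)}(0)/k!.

L = (-13248·x + 181440·x^3 + 186624·x^5)·Dx + (-16 + 6048·x^2 + 66096·x^4 + 93312·x^6)·Dx^2 + (-828·x + 11340·x^3 + 11664·x^5)·Dx^3 + (-1 + 378·x^2 + 4131·x^4 + 5832·x^6)·Dx^4  (order 4).
h: a_k = 0, 19, 0, -155/3, 0, 1241/15, 0, -102511/315, …
ICs: h(0) = 0, h′(0) = 19, h′′(0) = 0, h′′′(0) = -310.

f: a_k = 0, 3, 0, -9, 0, 243/5, 0, -2187/7, …
g: a_k = 0, 16, 0, -128/3, 0, 512/15, 0, -4096/315, …
Sum ⇒ L₀ = lclm(L_f,L_g) in ℚ(x)⟨Dx⟩.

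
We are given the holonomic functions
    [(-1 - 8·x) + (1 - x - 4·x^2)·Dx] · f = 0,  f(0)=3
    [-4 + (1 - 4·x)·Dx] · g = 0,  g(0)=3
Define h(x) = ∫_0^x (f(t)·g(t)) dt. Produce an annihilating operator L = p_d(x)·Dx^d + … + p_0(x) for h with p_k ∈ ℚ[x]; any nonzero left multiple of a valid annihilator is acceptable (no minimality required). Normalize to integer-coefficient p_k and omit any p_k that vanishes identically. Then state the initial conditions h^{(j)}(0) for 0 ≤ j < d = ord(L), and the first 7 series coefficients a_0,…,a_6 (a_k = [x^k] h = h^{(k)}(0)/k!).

f: a_k = 3, 3, 15, 27, 87, 195, 543, …
g: a_k = 3, 12, 48, 192, 768, 3072, 12288, …
L₀ := L_f ⊗_s L_g (sym. prod.), ord ≤ 1.
∫: right-multiply L₀ by Dx.
L = (-5 + 48·x^2)·Dx + (1 - 5·x + 16·x^3)·Dx^2  (order 2).
h: a_k = 0, 9, 45/2, 75, 981/4, 837, 5775/2, …
ICs: h(0) = 0, h′(0) = 9.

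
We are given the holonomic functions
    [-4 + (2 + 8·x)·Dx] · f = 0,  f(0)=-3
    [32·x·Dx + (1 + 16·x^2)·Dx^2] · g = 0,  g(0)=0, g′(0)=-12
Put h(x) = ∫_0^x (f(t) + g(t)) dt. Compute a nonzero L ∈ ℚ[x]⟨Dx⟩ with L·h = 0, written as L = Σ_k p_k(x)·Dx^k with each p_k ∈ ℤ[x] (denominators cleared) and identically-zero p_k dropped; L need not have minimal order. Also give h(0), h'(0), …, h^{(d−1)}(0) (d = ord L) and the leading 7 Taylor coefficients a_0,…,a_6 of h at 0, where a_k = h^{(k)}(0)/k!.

L = (-32 - 320·x + 1536·x^2 + 3072·x^3)·Dx^2 + (-22 - 128·x + 320·x^2 + 6144·x^3 + 10752·x^4)·Dx^3 + (-1 + 12·x + 96·x^2 + 384·x^3 + 1792·x^4 + 3072·x^5)·Dx^4  (order 4).
h: a_k = 0, -3, -9, 2, 13, 6, -582/5, …
ICs: h(0) = 0, h′(0) = -3, h′′(0) = -18, h′′′(0) = 12.

f: a_k = -3, -6, 6, -12, 30, -84, 252, …
g: a_k = 0, -12, 0, 64, 0, -3072/5, 0, …
f+g: L₀ = lclm(L_f,L_g), ord ≤ 1+2.
h=∫₀ˣh₀: take L = L₀·Dx.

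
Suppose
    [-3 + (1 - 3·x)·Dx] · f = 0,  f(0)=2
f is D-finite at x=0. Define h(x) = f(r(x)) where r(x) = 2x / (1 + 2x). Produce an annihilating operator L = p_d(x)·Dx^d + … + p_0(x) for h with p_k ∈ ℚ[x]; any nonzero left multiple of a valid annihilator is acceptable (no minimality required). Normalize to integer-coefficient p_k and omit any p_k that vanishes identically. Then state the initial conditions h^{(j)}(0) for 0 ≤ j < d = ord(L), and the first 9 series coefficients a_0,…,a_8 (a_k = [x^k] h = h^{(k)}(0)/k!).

f: a_k = 2, 6, 18, 54, 162, 486, 1458, 4374, 13122, …
Substitute x→r, Dx→(1/r')Dx; clear ⇒ L₀.
L = 6 + (-1 + 2·x + 8·x^2)·Dx  (order 1).
h: a_k = 2, 12, 48, 192, 768, 3072, 12288, 49152, 196608, …
ICs: h(0) = 2.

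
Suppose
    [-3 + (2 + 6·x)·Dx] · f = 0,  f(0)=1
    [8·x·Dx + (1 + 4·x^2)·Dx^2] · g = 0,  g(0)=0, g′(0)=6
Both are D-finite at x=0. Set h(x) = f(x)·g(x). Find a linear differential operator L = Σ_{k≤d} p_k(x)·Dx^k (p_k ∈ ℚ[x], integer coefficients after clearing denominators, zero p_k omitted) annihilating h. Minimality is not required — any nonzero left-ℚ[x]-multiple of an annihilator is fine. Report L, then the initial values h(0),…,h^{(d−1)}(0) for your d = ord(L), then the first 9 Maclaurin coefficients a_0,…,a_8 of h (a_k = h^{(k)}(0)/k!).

f: a_k = 1, 3/2, -9/8, 27/16, -405/128, 1701/256, -15309/1024, 72171/2048, -2814669/32768, …
g: a_k = 0, 6, 0, -8, 0, 96/5, 0, -384/7, 0, …
L₀ := L_f ⊗_s L_g (sym. prod.), ord ≤ 2.
L = (27 - 48·x - 36·x^2) + (-12 - 4·x + 144·x^2 + 144·x^3)·Dx + (4 + 24·x + 52·x^2 + 96·x^3 + 144·x^4)·Dx^2  (order 2).
h: a_k = 0, 6, 9, -59/4, -15/8, 2949/320, 35307/640, -2523957/17920, 3884931/35840, …
ICs: h(0) = 0, h′(0) = 6.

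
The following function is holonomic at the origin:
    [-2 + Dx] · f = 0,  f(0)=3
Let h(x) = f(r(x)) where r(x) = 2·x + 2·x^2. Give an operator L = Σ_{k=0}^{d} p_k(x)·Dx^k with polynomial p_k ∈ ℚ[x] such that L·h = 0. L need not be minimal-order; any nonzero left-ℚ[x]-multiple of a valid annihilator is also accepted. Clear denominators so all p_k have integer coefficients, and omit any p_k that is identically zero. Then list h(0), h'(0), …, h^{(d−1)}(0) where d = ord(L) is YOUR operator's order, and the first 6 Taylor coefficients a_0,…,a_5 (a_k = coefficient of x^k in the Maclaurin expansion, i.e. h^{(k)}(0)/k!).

f: a_k = 3, 6, 6, 4, 2, 4/5, …
Substitute x→r, Dx→(1/r')Dx; clear ⇒ L₀.
L = (-4 - 8·x) + Dx  (order 1).
h: a_k = 3, 12, 36, 80, 152, 1248/5, …
ICs: h(0) = 3.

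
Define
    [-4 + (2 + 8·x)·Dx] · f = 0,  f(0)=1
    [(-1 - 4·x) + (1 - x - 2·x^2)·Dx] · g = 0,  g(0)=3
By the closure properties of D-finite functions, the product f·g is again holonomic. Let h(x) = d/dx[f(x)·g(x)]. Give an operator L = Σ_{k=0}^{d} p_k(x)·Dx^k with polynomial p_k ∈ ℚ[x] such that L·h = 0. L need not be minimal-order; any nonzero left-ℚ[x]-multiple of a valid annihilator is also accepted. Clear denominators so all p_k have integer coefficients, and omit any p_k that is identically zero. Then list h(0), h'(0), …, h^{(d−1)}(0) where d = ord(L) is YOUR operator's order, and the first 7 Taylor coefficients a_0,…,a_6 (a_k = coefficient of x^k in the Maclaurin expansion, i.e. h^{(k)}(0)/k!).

L = (2 + 32·x + 84·x^2 + 80·x^3 + 80·x^4) + (-1 - 5·x - 4·x^2 + 8·x^3 + 40·x^4 + 32·x^5)·Dx  (order 1).
h: a_k = 9, 18, 117, 108, 945, -54, 8127, …
ICs: h(0) = 9.

f: a_k = 1, 2, -2, 4, -10, 28, -84, …
g: a_k = 3, 3, 9, 15, 33, 63, 129, …
h₀=f·g: eliminate ⇒ L₀, order ≤ 1·1.
Differentiate: ansatz ord ≤ ord L₀ ⇒ L.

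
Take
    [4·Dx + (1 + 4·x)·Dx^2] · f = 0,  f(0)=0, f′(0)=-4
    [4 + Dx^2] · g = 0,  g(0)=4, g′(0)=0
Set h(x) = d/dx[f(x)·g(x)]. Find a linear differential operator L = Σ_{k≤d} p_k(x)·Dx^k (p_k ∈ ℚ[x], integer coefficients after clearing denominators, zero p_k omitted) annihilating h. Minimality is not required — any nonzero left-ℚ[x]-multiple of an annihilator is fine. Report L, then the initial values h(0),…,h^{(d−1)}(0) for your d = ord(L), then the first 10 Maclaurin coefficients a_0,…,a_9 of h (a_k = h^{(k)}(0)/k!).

L = (-832 - 992·x - 5568·x^2 - 12288·x^3 - 2048·x^4 + 24576·x^5 + 16384·x^6) + (-264 - 1568·x - 2560·x^2 + 10240·x^4 + 8192·x^5)·Dx + (-220 - 368·x - 1760·x^2 - 3072·x^3 + 2048·x^4 + 12288·x^5 + 8192·x^6)·Dx^2 + (-66 - 392·x - 640·x^2 + 2560·x^4 + 2048·x^5)·Dx^3 + (-3 - 30·x - 92·x^2 + 640·x^4 + 1536·x^5 + 1024·x^6)·Dx^4  (order 4).
h: a_k = -16, 64, -160, 768, -3296, 13440, -816832/15, 9890816/45, -92914784/105, 224086144/63, …
ICs: h(0) = -16, h′(0) = 64, h′′(0) = -320, h′′′(0) = 4608.

f: a_k = 0, -4, 8, -64/3, 64, -1024/5, 2048/3, -16384/7, 8192, -262144/9, …
g: a_k = 4, 0, -8, 0, 8/3, 0, -16/45, 0, 8/315, 0, …
L₀ := L_f ⊗_s L_g (sym. prod.), ord ≤ 4.
Derive L from L₀ (diff closure).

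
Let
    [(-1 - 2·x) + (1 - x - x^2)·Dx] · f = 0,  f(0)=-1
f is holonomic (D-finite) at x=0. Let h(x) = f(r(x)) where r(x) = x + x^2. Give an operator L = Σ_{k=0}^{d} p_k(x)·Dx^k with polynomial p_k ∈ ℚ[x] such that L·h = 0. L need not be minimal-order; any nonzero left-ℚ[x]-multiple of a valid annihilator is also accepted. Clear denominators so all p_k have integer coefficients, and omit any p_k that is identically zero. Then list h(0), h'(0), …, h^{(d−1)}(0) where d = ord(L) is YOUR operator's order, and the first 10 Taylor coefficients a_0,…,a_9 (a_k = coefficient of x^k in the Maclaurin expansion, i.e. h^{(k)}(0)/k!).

L = (1 + 4·x + 6·x^2 + 4·x^3) + (-1 + x + 2·x^2 + 2·x^3 + x^4)·Dx  (order 1).
h: a_k = -1, -1, -3, -7, -16, -37, -86, -199, -461, -1068, …
ICs: h(0) = -1.

f: a_k = -1, -1, -2, -3, -5, -8, -13, -21, -34, -55, …
h₀=f(r): pull back L_f along r ⇒ L₀.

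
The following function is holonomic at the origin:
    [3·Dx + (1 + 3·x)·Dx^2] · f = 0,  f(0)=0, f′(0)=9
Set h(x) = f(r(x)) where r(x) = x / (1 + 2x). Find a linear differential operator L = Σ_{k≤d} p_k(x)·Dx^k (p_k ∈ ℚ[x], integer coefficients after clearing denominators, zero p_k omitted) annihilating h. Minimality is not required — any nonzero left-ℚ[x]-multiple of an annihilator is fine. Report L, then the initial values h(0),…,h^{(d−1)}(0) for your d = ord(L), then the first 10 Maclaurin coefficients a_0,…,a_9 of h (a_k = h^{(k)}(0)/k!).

f: a_k = 0, 9, -27/2, 27, -243/4, 729/5, -729/2, 6561/7, -19683/8, 6561, …
Change of var in L_f (x↦r) gives L₀.
L = (7 + 20·x)·Dx + (1 + 7·x + 10·x^2)·Dx^2  (order 2).
h: a_k = 0, 9, -63/2, 117, -1827/4, 9279/5, -15561/2, 233991/7, -1171107/8, 650871, …
ICs: h(0) = 0, h′(0) = 9.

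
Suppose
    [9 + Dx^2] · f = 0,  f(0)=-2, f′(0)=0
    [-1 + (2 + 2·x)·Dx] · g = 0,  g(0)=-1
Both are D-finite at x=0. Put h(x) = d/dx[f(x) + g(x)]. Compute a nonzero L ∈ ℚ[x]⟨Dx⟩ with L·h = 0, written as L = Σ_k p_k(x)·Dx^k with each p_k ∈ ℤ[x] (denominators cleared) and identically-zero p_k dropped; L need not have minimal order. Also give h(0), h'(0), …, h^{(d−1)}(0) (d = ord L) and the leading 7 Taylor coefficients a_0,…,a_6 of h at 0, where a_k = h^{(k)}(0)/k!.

L = (-153 - 216·x - 108·x^2) + (-234 - 666·x - 648·x^2 - 216·x^3)·Dx + (-17 - 24·x - 12·x^2)·Dx^2 + (-26 - 74·x - 72·x^2 - 24·x^3)·Dx^3  (order 3).
h: a_k = -1/2, 73/4, -3/16, -859/32, -35/256, 31419/2560, -231/2048, …
ICs: h(0) = -1/2, h′(0) = 73/4, h′′(0) = -3/8.

f: a_k = -2, 0, 9, 0, -27/4, 0, 81/40, …
g: a_k = -1, -1/2, 1/8, -1/16, 5/128, -7/256, 21/1024, …
Weyl lclm of L_f,L_g ⇒ L₀ (ord ≤ 3).
h₀' ⇒ L via d/dx closure of L₀.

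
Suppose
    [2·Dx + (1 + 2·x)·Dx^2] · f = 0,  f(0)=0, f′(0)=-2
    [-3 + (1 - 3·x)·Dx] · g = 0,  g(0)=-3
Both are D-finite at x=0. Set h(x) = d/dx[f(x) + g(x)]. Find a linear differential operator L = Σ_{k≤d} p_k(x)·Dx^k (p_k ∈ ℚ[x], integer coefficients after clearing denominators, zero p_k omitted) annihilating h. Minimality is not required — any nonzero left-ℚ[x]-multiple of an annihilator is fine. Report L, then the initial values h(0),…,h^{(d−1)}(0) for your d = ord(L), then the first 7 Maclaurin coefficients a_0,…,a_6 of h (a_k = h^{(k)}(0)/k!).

f: a_k = 0, -2, 2, -8/3, 4, -32/5, 32/3, …
g: a_k = -3, -9, -27, -81, -243, -729, -2187, …
f+g: L₀ = lclm(L_f,L_g), ord ≤ 2+1.
Derive L from L₀ (diff closure).
L = (-78 - 36·x) + (-23 - 132·x - 72·x^2)·Dx + (4 - x - 27·x^2 - 18·x^3)·Dx^2  (order 2).
h: a_k = -11, -50, -251, -956, -3677, -13058, -46055, …
ICs: h(0) = -11, h′(0) = -50.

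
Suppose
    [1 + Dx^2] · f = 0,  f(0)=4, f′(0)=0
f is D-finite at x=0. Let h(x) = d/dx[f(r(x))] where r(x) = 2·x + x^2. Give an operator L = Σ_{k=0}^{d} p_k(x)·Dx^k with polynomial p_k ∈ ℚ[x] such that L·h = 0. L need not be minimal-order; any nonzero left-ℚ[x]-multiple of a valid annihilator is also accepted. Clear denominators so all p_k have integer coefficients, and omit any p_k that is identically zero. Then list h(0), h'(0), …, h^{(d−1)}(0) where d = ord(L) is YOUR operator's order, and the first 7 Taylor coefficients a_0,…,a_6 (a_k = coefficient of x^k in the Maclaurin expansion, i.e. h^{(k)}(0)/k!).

L = (7 + 16·x + 24·x^2 + 16·x^3 + 4·x^4) + (-3 - 3·x)·Dx + (1 + 2·x + x^2)·Dx^2  (order 2).
h: a_k = 0, -16, -24, 8/3, 80/3, 328/15, 28/15, …
ICs: h(0) = 0, h′(0) = -16.

f: a_k = 4, 0, -2, 0, 1/6, 0, -1/180, …
f∘r: x↦r, Dx↦Dx/r' in L_f ⇒ L₀.
h=h₀': d/dx-closure on L₀ ⇒ L.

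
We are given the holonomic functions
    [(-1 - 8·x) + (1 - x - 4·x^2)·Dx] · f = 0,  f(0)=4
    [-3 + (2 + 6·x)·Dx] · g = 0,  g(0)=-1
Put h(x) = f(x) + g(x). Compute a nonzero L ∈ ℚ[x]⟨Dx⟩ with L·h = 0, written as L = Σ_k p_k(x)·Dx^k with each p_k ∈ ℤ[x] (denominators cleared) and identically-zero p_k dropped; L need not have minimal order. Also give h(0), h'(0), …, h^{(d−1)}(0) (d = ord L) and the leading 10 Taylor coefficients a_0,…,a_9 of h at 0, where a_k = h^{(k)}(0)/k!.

L = (-69 - 387·x - 900·x^2 - 1440·x^3) + (49 + 318·x + 1257·x^2 + 3240·x^3 + 3600·x^4)·Dx + (2 - 46·x - 234·x^2 + 86·x^3 + 1440·x^4 + 1440·x^5)·Dx^2  (order 2).
h: a_k = 3, 5/2, 169/8, 549/16, 15253/128, 64859/256, 756685/1024, 3540501/2048, 155513549/32768, 753746431/65536, …
ICs: h(0) = 3, h′(0) = 5/2.

f: a_k = 4, 4, 20, 36, 116, 260, 724, 1764, 4660, 11716, …
g: a_k = -1, -3/2, 9/8, -27/16, 405/128, -1701/256, 15309/1024, -72171/2048, 2814669/32768, -14073345/65536, …
Sum ⇒ L₀ = lclm(L_f,L_g) in ℚ(x)⟨Dx⟩.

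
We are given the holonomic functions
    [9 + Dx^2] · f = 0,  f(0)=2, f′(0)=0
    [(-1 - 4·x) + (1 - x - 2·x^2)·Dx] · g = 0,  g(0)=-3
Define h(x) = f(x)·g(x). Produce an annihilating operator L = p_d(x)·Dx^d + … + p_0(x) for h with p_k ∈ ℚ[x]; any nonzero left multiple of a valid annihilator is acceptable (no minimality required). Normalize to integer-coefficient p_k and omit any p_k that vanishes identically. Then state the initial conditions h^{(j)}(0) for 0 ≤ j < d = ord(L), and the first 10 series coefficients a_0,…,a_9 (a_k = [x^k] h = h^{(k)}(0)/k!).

L = (-5 + 9·x + 18·x^2) + (2 + 8·x)·Dx + (-1 + x + 2·x^2)·Dx^2  (order 2).
h: a_k = -6, -6, 9, -3, -21/4, -45/4, -627/40, -1527/40, -157923/2240, -328947/2240, …
ICs: h(0) = -6, h′(0) = -6.

f: a_k = 2, 0, -9, 0, 27/4, 0, -81/40, 0, 729/2240, 0, …
g: a_k = -3, -3, -9, -15, -33, -63, -129, -255, -513, -1023, …
h₀=f·g: eliminate ⇒ L₀, order ≤ 2·1.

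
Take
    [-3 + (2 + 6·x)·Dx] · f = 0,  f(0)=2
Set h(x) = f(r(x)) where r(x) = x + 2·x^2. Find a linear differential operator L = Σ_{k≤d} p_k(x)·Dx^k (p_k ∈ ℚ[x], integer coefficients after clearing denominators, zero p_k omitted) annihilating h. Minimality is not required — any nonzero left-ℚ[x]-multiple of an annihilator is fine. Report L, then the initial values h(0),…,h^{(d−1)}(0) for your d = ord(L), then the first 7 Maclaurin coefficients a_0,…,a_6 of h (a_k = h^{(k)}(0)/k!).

f: a_k = 2, 3, -9/4, 27/8, -405/64, 1701/128, -15309/512, …
h₀=f(r): pull back L_f along r ⇒ L₀.
L = (-3 - 12·x) + (2 + 6·x + 12·x^2)·Dx  (order 1).
h: a_k = 2, 3, 15/4, -45/8, 315/64, 405/128, -11205/512, …
ICs: h(0) = 2.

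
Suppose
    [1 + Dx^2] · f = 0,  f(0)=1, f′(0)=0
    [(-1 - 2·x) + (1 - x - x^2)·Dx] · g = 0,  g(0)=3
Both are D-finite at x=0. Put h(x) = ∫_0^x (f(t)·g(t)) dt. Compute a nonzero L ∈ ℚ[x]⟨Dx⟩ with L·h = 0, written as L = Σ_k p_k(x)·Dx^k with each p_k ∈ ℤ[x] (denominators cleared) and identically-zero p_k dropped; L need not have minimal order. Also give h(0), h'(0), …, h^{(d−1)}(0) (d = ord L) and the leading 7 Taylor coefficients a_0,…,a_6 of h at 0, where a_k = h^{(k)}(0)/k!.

f: a_k = 1, 0, -1/2, 0, 1/24, 0, -1/720, …
g: a_k = 3, 3, 6, 9, 15, 24, 39, …
Sym-product of L_f,L_g gives L₀ (≤ ord 2).
h=∫h₀ ⇒ L = L₀·Dx.
L = (1 + x + x^2)·Dx + (2 + 4·x)·Dx^2 + (-1 + x + x^2)·Dx^3  (order 3).
h: a_k = 0, 3, 3/2, 3/2, 15/8, 97/40, 157/48, …
ICs: h(0) = 0, h′(0) = 3, h′′(0) = 3.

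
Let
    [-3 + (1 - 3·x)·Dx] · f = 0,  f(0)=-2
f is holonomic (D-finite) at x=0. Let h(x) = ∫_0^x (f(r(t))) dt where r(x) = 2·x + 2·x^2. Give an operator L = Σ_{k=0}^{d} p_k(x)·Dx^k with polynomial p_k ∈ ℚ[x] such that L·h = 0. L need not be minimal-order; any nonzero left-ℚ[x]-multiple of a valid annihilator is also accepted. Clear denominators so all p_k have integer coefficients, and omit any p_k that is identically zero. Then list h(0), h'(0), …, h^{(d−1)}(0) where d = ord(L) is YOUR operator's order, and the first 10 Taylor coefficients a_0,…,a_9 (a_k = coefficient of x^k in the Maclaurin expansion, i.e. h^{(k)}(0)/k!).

L = (6 + 12·x)·Dx + (-1 + 6·x + 6·x^2)·Dx^2  (order 2).
h: a_k = 0, -2, -6, -28, -144, -792, -4536, -187056/7, -160704, -981792, …
ICs: h(0) = 0, h′(0) = -2.

f: a_k = -2, -6, -18, -54, -162, -486, -1458, -4374, -13122, -39366, …
Change of var in L_f (x↦r) gives L₀.
Integrate: L := L₀·Dx.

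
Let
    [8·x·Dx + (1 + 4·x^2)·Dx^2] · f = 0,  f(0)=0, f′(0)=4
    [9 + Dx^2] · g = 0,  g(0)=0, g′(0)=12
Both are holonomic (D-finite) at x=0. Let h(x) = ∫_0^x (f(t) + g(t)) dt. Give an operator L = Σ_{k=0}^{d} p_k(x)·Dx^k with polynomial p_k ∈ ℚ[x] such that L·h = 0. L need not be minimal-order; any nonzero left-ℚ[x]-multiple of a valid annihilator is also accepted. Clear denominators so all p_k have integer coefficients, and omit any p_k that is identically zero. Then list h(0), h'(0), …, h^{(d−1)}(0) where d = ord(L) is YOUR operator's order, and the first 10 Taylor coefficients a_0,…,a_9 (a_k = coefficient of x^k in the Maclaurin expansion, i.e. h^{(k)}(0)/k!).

f: a_k = 0, 4, 0, -16/3, 0, 64/5, 0, -256/7, 0, 1024/9, …
g: a_k = 0, 12, 0, -18, 0, 81/10, 0, -243/140, 0, 243/1120, …
Sum ⇒ L₀ = lclm(L_f,L_g) in ℚ(x)⟨Dx⟩.
h=∫h₀ ⇒ L = L₀·Dx.
L = (-2808·x + 19008·x^3 + 10368·x^5)·Dx^2 + (9 + 1548·x^2 + 7344·x^4 + 5184·x^6)·Dx^3 + (-312·x + 2112·x^3 + 1152·x^5)·Dx^4 + (1 + 172·x^2 + 816·x^4 + 576·x^6)·Dx^5  (order 5).
h: a_k = 0, 0, 8, 0, -35/6, 0, 209/60, 0, -5363/1120, 0, …
ICs: h(0) = 0, h′(0) = 0, h′′(0) = 16, h′′′(0) = 0, h′′′′(0) = -140.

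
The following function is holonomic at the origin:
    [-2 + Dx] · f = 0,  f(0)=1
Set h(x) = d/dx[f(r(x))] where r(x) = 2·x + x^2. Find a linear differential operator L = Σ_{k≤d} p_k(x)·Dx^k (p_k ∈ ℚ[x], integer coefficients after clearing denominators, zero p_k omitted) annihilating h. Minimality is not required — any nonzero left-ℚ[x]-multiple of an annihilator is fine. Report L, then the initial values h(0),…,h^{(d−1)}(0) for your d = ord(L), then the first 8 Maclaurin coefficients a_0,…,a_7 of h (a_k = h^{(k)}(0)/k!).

L = (5 + 8·x + 4·x^2) + (-1 - x)·Dx  (order 1).
h: a_k = 4, 20, 56, 344/3, 568/3, 3992/15, 2960/9, 115088/315, …
ICs: h(0) = 4.

f: a_k = 1, 2, 2, 4/3, 2/3, 4/15, 4/45, 8/315, …
L₀ from L_f via x↦r, Dx↦r'^{-1}Dx.
Differentiate: ansatz ord ≤ ord L₀ ⇒ L.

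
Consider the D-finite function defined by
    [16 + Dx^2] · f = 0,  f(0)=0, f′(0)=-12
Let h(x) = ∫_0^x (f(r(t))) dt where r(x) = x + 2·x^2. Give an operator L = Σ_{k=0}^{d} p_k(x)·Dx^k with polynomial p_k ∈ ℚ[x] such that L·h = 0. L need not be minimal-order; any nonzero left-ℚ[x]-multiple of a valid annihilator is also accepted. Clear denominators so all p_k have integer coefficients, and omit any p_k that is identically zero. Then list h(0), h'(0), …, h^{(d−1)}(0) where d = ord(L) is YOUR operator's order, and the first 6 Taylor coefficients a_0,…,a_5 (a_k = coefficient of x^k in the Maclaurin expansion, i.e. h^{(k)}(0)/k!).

f: a_k = 0, -12, 0, 32, 0, -128/5, …
L₀ from L_f via x↦r, Dx↦r'^{-1}Dx.
∫: right-multiply L₀ by Dx.
L = (16 + 192·x + 768·x^2 + 1024·x^3)·Dx - 4·Dx^2 + (1 + 4·x)·Dx^3  (order 3).
h: a_k = 0, 0, -6, -8, 8, 192/5, …
ICs: h(0) = 0, h′(0) = 0, h′′(0) = -12.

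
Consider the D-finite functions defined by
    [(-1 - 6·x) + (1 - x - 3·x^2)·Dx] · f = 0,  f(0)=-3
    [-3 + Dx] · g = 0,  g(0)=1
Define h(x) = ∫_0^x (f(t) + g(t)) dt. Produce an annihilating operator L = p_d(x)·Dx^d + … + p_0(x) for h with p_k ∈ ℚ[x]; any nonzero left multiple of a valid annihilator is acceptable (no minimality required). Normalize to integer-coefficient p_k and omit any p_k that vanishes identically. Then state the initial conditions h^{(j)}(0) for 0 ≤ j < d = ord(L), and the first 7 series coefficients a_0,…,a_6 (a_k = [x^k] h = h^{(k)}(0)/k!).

f: a_k = -3, -3, -12, -21, -57, -120, -291, …
g: a_k = 1, 3, 9/2, 9/2, 27/8, 81/40, 81/80, …
Sum ⇒ L₀ = lclm(L_f,L_g) in ℚ(x)⟨Dx⟩.
h=∫₀ˣh₀: take L = L₀·Dx.
L = (-15 - 9·x - 243·x^2 - 162·x^3)·Dx + (-1 + 36·x + 99·x^2 - 54·x^3 - 81·x^4)·Dx^2 + (2 - 11·x - 6·x^2 + 36·x^3 + 27·x^4)·Dx^3  (order 3).
h: a_k = 0, -2, 0, -5/2, -33/8, -429/40, -1573/80, …
ICs: h(0) = 0, h′(0) = -2, h′′(0) = 0.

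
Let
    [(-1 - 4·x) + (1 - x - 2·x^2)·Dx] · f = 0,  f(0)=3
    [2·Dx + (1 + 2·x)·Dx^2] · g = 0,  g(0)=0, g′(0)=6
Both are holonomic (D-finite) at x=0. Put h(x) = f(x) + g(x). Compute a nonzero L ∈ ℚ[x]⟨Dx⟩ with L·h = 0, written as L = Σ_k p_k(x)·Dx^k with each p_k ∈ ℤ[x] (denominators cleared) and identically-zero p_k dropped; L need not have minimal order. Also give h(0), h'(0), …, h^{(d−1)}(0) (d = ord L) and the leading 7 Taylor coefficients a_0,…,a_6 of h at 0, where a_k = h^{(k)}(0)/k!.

L = (54 + 228·x + 432·x^2 + 288·x^3 + 192·x^4)·Dx + (11 + 124·x + 464·x^2 + 704·x^3 + 592·x^4 + 320·x^5)·Dx^2 + (-4 - 19·x - 17·x^2 + 42·x^3 + 116·x^4 + 136·x^5 + 64·x^6)·Dx^3  (order 3).
h: a_k = 3, 9, 3, 23, 21, 411/5, 97, …
ICs: h(0) = 3, h′(0) = 9, h′′(0) = 6.

f: a_k = 3, 3, 9, 15, 33, 63, 129, …
g: a_k = 0, 6, -6, 8, -12, 96/5, -32, …
h₀=f+g: left-lcm gives L₀, ord ≤ 3.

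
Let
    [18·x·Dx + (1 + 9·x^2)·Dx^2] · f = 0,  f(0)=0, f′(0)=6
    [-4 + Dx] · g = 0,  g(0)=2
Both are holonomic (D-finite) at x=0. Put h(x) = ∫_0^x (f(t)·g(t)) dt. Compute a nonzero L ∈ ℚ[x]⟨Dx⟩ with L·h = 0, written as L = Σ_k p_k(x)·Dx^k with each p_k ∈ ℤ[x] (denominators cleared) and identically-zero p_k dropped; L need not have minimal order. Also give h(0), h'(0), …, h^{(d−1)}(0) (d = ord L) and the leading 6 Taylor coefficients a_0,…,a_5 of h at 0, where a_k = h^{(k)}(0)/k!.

f: a_k = 0, 6, 0, -18, 0, 486/5, …
g: a_k = 2, 8, 16, 64/3, 64/3, 256/15, …
f·g: L₀ = L_f ⊗_s L_g, ord ≤ 2·1.
Integrate: L := L₀·Dx.
L = (16 - 72·x + 144·x^2)·Dx + (-8 + 18·x - 72·x^2)·Dx^2 + (1 + 9·x^2)·Dx^3  (order 3).
h: a_k = 0, 0, 6, 16, 15, -16/5, …
ICs: h(0) = 0, h′(0) = 0, h′′(0) = 12.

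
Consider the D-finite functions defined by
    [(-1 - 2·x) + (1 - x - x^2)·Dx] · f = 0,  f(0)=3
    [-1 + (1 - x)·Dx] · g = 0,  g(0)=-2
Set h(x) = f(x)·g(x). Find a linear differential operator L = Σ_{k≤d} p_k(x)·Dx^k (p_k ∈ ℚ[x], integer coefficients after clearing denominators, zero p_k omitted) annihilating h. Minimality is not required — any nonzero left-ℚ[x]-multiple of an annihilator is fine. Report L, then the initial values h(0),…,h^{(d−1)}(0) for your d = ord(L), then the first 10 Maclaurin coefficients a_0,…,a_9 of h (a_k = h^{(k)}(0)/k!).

L = (-2 + 3·x^2) + (1 - 2·x + x^3)·Dx  (order 1).
h: a_k = -6, -12, -24, -42, -72, -120, -198, -324, -528, -858, …
ICs: h(0) = -6.

f: a_k = 3, 3, 6, 9, 15, 24, 39, 63, 102, 165, …
g: a_k = -2, -2, -2, -2, -2, -2, -2, -2, -2, -2, …
Product ⇒ symmetric product L₀, ord ≤ 1.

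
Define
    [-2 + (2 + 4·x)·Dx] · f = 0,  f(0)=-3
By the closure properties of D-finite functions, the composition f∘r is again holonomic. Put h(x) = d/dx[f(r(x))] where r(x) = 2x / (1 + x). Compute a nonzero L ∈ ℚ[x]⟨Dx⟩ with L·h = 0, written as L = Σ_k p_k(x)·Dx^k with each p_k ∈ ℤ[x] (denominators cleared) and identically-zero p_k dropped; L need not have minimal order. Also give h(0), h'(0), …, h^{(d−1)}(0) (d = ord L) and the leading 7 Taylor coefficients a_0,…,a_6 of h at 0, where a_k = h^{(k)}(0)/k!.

L = (-4 - 10·x) + (-1 - 6·x - 5·x^2)·Dx  (order 1).
h: a_k = -6, 24, -90, 360, -1530, 6768, -30702, …
ICs: h(0) = -6.

f: a_k = -3, -3, 3/2, -3/2, 15/8, -21/8, 63/16, …
Change of var in L_f (x↦r) gives L₀.
Derive L from L₀ (diff closure).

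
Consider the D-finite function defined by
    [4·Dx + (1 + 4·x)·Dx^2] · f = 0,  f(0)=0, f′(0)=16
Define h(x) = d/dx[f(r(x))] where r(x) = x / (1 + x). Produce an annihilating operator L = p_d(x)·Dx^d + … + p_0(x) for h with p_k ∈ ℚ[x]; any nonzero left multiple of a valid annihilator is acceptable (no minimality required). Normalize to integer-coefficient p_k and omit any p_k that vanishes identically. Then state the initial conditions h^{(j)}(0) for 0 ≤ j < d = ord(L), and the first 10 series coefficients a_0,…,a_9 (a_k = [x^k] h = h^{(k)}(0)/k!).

f: a_k = 0, 16, -32, 256/3, -256, 4096/5, -8192/3, 65536/7, -32768, 1048576/9, …
f∘r: x↦r, Dx↦Dx/r' in L_f ⇒ L₀.
h=h₀': d/dx-closure on L₀ ⇒ L.
L = (6 + 10·x) + (1 + 6·x + 5·x^2)·Dx  (order 1).
h: a_k = 16, -96, 496, -2496, 12496, -62496, 312496, -1562496, 7812496, -39062496, …
ICs: h(0) = 16.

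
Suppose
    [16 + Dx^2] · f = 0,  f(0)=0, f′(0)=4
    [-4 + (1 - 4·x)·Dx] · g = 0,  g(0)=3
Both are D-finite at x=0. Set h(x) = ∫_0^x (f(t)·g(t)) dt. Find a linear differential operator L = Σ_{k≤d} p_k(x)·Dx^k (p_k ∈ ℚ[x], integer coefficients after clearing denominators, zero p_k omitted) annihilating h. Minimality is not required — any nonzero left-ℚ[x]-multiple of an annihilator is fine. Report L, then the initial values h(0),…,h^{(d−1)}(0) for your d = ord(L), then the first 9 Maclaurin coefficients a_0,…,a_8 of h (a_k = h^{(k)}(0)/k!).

f: a_k = 0, 4, 0, -32/3, 0, 128/15, 0, -1024/315, 0, …
g: a_k = 3, 12, 48, 192, 768, 3072, 12288, 49152, 196608, …
h₀=f·g: eliminate ⇒ L₀, order ≤ 2·1.
h=∫h₀ ⇒ L = L₀·Dx.
L = (-16 + 64·x)·Dx + 8·Dx^2 + (-1 + 4·x)·Dx^3  (order 3).
h: a_k = 0, 0, 6, 16, 40, 128, 6464/15, 51712/35, 542848/105, …
ICs: h(0) = 0, h′(0) = 0, h′′(0) = 12.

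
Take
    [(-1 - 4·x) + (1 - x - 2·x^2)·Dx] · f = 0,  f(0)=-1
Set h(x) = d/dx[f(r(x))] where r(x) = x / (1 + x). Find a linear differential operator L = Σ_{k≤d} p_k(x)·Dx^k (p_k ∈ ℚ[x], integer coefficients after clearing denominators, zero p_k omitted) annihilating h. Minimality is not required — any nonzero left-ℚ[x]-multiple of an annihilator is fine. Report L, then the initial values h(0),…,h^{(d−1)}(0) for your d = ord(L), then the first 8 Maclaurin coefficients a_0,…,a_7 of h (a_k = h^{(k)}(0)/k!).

f: a_k = -1, -1, -3, -5, -11, -21, -43, -85, …
Substitute x→r, Dx→(1/r')Dx; clear ⇒ L₀.
Derive L from L₀ (diff closure).
L = (4 + 12·x + 36·x^2 + 20·x^3) + (-1 - 7·x - 9·x^2 + 7·x^3 + 10·x^4)·Dx  (order 1).
h: a_k = -1, -4, 0, -16, 20, -72, 140, -352, …
ICs: h(0) = -1.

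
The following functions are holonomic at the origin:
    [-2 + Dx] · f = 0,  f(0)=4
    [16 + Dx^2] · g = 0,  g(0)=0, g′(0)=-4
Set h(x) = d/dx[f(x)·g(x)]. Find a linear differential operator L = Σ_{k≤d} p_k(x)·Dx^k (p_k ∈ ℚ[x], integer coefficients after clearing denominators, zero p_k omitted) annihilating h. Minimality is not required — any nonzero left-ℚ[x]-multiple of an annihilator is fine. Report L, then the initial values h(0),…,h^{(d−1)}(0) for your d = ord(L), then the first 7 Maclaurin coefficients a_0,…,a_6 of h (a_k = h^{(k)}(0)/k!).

f: a_k = 4, 8, 8, 16/3, 8/3, 16/15, 16/45, …
g: a_k = 0, -4, 0, 32/3, 0, -128/15, 0, …
Product ⇒ symmetric product L₀, ord ≤ 2.
Differentiate: ansatz ord ≤ ord L₀ ⇒ L.
L = 20 - 4·Dx + Dx^2  (order 2).
h: a_k = -16, -64, 32, 256, 608/3, -1408/15, -8896/45, …
ICs: h(0) = -16, h′(0) = -64.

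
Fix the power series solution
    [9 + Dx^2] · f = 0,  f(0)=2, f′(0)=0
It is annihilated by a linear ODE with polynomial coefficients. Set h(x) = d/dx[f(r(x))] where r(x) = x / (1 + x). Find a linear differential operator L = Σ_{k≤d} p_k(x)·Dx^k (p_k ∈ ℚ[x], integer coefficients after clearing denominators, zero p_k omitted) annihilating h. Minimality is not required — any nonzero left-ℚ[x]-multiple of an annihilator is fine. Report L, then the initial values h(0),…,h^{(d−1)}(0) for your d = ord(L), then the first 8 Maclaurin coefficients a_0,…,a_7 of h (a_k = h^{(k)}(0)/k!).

f: a_k = 2, 0, -9, 0, 27/4, 0, -81/40, 0, …
f∘r: x↦r, Dx↦Dx/r' in L_f ⇒ L₀.
h₀' ⇒ L via d/dx closure of L₀.
L = (15 + 12·x + 6·x^2) + (6 + 18·x + 18·x^2 + 6·x^3)·Dx + (1 + 4·x + 6·x^2 + 4·x^3 + x^4)·Dx^2  (order 2).
h: a_k = 0, -18, 54, -81, 45, 2457/20, -9639/20, 293553/280, …
ICs: h(0) = 0, h′(0) = -18.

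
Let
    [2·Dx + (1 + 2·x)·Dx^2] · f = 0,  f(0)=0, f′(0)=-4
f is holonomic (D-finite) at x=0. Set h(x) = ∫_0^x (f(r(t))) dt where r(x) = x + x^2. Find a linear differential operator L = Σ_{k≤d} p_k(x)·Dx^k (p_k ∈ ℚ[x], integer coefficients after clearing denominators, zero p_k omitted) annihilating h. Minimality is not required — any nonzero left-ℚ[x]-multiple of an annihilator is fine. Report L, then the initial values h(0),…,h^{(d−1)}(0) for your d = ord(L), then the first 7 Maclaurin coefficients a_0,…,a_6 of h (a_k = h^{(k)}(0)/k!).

f: a_k = 0, -4, 4, -16/3, 8, -64/5, 64/3, …
Substitute x→r, Dx→(1/r')Dx; clear ⇒ L₀.
h=∫h₀ ⇒ L = L₀·Dx.
L = (4·x + 4·x^2)·Dx^2 + (1 + 4·x + 6·x^2 + 4·x^3)·Dx^3  (order 3).
h: a_k = 0, 0, -2, 0, 2/3, -4/5, 8/15, …
ICs: h(0) = 0, h′(0) = 0, h′′(0) = -4.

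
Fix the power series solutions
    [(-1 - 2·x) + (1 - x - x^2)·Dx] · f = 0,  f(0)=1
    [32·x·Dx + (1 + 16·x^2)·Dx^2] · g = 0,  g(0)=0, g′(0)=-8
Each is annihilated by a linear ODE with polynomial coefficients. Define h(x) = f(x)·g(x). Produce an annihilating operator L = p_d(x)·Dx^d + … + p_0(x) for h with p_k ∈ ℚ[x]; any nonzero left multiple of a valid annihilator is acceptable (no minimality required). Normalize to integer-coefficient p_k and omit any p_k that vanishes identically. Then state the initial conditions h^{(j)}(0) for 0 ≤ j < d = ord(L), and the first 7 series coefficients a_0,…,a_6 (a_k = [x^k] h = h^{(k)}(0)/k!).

f: a_k = 1, 1, 2, 3, 5, 8, 13, …
g: a_k = 0, -8, 0, 128/3, 0, -2048/5, 0, …
f·g: L₀ = L_f ⊗_s L_g, ord ≤ 1·2.
L = (2 + 32·x + 96·x^2) + (2 - 28·x + 64·x^2 + 96·x^3)·Dx + (-1 + x - 15·x^2 + 16·x^3 + 16·x^4)·Dx^2  (order 2).
h: a_k = 0, -8, -8, 80/3, 56/3, -5464/15, -1728/5, …
ICs: h(0) = 0, h′(0) = -8.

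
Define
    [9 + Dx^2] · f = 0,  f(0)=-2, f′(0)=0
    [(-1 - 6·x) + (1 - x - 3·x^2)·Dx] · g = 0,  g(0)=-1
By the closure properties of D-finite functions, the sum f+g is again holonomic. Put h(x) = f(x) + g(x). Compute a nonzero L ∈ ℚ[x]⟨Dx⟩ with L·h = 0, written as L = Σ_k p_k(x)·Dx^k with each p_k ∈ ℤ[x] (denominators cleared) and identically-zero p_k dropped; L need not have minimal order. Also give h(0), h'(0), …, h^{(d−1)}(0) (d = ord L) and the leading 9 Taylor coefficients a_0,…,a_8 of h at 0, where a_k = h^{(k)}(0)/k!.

L = (-459 - 2916·x - 1539·x^2 - 3888·x^3 - 3645·x^4 - 4374·x^5) + (153 - 153·x - 378·x^2 + 405·x^3 - 2187·x^5 - 2187·x^6)·Dx + (-51 - 324·x - 171·x^2 - 432·x^3 - 405·x^4 - 486·x^5)·Dx^2 + (17 - 17·x - 42·x^2 + 45·x^3 - 243·x^5 - 243·x^6)·Dx^3  (order 3).
h: a_k = -3, -1, 5, -7, -103/4, -40, -3799/40, -217, -1138649/2240, …
ICs: h(0) = -3, h′(0) = -1, h′′(0) = 10.

f: a_k = -2, 0, 9, 0, -27/4, 0, 81/40, 0, -729/2240, …
g: a_k = -1, -1, -4, -7, -19, -40, -97, -217, -508, …
h₀=f+g: left-lcm gives L₀, ord ≤ 3.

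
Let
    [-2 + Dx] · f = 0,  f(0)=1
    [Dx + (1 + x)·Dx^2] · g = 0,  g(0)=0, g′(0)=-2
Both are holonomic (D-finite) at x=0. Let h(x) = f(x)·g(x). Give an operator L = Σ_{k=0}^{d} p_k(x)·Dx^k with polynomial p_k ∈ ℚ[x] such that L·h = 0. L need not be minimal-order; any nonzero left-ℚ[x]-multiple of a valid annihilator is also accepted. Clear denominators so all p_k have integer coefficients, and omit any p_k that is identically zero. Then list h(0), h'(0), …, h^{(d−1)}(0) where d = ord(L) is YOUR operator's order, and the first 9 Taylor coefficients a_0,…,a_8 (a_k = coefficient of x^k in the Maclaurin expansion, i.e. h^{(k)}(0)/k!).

L = (2 + 4·x) + (-3 - 4·x)·Dx + (1 + x)·Dx^2  (order 2).
h: a_k = 0, -2, -3, -8/3, -3/2, -11/15, -2/9, -34/315, 1/180, …
ICs: h(0) = 0, h′(0) = -2.

f: a_k = 1, 2, 2, 4/3, 2/3, 4/15, 4/45, 8/315, 2/315, …
g: a_k = 0, -2, 1, -2/3, 1/2, -2/5, 1/3, -2/7, 1/4, …
Sym-product of L_f,L_g gives L₀ (≤ ord 2).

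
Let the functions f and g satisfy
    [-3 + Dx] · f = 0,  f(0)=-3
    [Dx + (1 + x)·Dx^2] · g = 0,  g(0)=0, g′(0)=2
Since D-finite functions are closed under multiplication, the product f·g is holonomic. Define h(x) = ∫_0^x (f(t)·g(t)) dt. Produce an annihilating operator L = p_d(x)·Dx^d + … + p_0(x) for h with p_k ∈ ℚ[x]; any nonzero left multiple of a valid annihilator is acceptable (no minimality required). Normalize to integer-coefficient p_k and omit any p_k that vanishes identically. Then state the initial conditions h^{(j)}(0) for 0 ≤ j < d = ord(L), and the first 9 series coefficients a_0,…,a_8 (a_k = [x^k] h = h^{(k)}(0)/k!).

L = (6 + 9·x)·Dx + (-5 - 6·x)·Dx^2 + (1 + x)·Dx^3  (order 3).
h: a_k = 0, 0, -3, -5, -5, -18/5, -83/40, -55/56, -57/140, …
ICs: h(0) = 0, h′(0) = 0, h′′(0) = -6.

f: a_k = -3, -9, -27/2, -27/2, -81/8, -243/40, -243/80, -729/560, -2187/4480, …
g: a_k = 0, 2, -1, 2/3, -1/2, 2/5, -1/3, 2/7, -1/4, …
f·g: L₀ = L_f ⊗_s L_g, ord ≤ 1·2.
∫: right-multiply L₀ by Dx.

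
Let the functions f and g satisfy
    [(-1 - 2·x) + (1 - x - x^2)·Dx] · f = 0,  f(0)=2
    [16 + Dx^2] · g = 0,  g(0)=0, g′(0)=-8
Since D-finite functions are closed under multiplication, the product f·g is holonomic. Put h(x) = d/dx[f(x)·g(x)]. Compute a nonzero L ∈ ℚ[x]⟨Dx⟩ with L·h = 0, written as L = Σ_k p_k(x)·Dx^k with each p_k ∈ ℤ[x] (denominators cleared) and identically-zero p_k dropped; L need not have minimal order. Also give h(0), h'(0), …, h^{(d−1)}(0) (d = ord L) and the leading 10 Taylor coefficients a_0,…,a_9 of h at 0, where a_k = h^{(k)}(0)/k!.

f: a_k = 2, 2, 4, 6, 10, 16, 26, 42, 68, 110, …
g: a_k = 0, -8, 0, 64/3, 0, -256/15, 0, 2048/315, 0, -4096/2835, …
Sym-product of L_f,L_g gives L₀ (≤ ord 2).
h=h₀': d/dx-closure on L₀ ⇒ L.
L = (54 - 256·x - 128·x^2 + 256·x^3 + 128·x^4) + (-13 - 10·x + 48·x^2 + 32·x^3)·Dx + (7 - 15·x - 7·x^2 + 16·x^3 + 8·x^4)·Dx^2  (order 2).
h: a_k = -16, -32, 32, -64/3, -144, -1024/5, -15728/45, -42368/63, -388064/315, -1252768/567, …
ICs: h(0) = -16, h′(0) = -32.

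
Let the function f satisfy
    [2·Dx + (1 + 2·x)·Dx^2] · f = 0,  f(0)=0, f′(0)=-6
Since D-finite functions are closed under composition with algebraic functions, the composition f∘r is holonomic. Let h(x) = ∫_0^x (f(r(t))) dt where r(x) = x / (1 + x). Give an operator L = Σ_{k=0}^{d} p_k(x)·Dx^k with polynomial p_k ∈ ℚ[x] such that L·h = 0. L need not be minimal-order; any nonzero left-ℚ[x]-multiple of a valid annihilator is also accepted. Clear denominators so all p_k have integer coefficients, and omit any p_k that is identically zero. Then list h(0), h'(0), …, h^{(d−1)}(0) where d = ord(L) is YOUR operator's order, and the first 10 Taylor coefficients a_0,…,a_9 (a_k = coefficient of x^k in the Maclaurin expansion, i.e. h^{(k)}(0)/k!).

L = (4 + 6·x)·Dx^2 + (1 + 4·x + 3·x^2)·Dx^3  (order 3).
h: a_k = 0, 0, -3, 4, -13/2, 12, -121/5, 52, -3279/28, 820/3, …
ICs: h(0) = 0, h′(0) = 0, h′′(0) = -6.

f: a_k = 0, -6, 6, -8, 12, -96/5, 32, -384/7, 96, -512/3, …
f∘r: x↦r, Dx↦Dx/r' in L_f ⇒ L₀.
h=∫h₀ ⇒ L = L₀·Dx.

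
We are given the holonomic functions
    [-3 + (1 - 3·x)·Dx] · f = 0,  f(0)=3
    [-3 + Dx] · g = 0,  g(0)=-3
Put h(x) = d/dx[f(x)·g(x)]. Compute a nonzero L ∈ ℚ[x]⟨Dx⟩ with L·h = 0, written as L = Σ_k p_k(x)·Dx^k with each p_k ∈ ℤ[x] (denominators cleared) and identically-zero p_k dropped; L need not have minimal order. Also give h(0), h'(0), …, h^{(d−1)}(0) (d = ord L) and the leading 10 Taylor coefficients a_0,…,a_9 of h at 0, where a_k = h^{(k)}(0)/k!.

L = (15 - 36·x + 27·x^2) + (-2 + 9·x - 9·x^2)·Dx  (order 1).
h: a_k = -54, -405, -1944, -15795/2, -118827/4, -4279959/40, -1498095/4, -719092161/560, -1941550803/448, -64718366661/4480, …
ICs: h(0) = -54.

f: a_k = 3, 9, 27, 81, 243, 729, 2187, 6561, 19683, 59049, …
g: a_k = -3, -9, -27/2, -27/2, -81/8, -243/40, -243/80, -729/560, -2187/4480, -729/4480, …
Product ⇒ symmetric product L₀, ord ≤ 1.
Differentiate: ansatz ord ≤ ord L₀ ⇒ L.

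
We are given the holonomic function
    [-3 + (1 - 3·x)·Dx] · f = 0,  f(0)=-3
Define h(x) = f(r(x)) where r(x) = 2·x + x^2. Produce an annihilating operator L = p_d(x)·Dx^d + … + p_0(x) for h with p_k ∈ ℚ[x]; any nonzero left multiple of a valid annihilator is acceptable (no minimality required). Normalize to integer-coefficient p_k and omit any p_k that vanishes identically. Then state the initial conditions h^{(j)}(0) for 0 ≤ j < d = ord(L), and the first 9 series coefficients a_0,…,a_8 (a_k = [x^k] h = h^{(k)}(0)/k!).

f: a_k = -3, -9, -27, -81, -243, -729, -2187, -6561, -19683, …
Change of var in L_f (x↦r) gives L₀.
L = (6 + 6·x) + (-1 + 6·x + 3·x^2)·Dx  (order 1).
h: a_k = -3, -18, -117, -756, -4887, -31590, -204201, -1319976, -8532459, …
ICs: h(0) = -3.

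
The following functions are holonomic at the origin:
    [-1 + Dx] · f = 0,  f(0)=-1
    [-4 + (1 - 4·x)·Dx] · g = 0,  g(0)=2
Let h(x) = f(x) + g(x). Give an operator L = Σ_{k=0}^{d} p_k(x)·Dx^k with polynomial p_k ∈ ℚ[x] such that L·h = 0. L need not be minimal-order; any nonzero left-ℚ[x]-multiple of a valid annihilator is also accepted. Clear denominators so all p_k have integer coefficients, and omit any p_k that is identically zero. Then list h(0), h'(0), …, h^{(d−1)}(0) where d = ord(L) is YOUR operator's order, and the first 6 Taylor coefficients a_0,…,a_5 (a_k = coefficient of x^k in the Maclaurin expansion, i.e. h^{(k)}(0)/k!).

L = (28 + 16·x) + (-31 - 8·x + 16·x^2)·Dx + (3 - 8·x - 16·x^2)·Dx^2  (order 2).
h: a_k = 1, 7, 63/2, 767/6, 12287/24, 245759/120, …
ICs: h(0) = 1, h′(0) = 7.

f: a_k = -1, -1, -1/2, -1/6, -1/24, -1/120, …
g: a_k = 2, 8, 32, 128, 512, 2048, …
h₀=f+g: left-lcm gives L₀, ord ≤ 2.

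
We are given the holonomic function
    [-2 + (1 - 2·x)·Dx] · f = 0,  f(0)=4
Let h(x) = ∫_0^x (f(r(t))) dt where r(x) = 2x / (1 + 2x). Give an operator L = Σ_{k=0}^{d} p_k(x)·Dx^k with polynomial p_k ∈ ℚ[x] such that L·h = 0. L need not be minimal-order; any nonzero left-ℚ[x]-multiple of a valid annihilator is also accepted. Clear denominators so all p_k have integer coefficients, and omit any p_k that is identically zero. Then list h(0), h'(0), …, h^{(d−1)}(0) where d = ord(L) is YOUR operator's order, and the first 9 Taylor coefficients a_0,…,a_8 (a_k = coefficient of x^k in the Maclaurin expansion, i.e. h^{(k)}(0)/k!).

f: a_k = 4, 8, 16, 32, 64, 128, 256, 512, 1024, …
Substitute x→r, Dx→(1/r')Dx; clear ⇒ L₀.
Integrate: L := L₀·Dx.
L = 4·Dx + (-1 + 4·x^2)·Dx^2  (order 2).
h: a_k = 0, 4, 8, 32/3, 16, 128/5, 128/3, 512/7, 128, …
ICs: h(0) = 0, h′(0) = 4.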